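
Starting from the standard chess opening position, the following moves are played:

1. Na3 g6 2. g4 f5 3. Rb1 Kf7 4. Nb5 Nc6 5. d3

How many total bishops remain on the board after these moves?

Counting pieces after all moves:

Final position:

  a b c d e f g h
  ─────────────────
8│♜ · ♝ ♛ · ♝ ♞ ♜│8
7│♟ ♟ ♟ ♟ ♟ ♚ · ♟│7
6│· · ♞ · · · ♟ ·│6
5│· ♘ · · · ♟ · ·│5
4│· · · · · · ♙ ·│4
3│· · · ♙ · · · ·│3
2│♙ ♙ ♙ · ♙ ♙ · ♙│2
1│· ♖ ♗ ♕ ♔ ♗ ♘ ♖│1
  ─────────────────
  a b c d e f g h


4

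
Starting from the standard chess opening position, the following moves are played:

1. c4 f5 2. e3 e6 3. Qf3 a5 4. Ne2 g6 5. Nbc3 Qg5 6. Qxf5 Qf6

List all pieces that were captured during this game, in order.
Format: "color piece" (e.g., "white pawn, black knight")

Tracking captures:
  Qxf5: captured black pawn

black pawn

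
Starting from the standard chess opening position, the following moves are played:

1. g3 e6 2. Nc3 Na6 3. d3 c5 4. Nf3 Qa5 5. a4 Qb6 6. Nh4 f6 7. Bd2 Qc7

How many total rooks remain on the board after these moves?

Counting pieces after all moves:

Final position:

  a b c d e f g h
  ─────────────────
8│♜ · ♝ · ♚ ♝ ♞ ♜│8
7│♟ ♟ ♛ ♟ · · ♟ ♟│7
6│♞ · · · ♟ ♟ · ·│6
5│· · ♟ · · · · ·│5
4│♙ · · · · · · ♘│4
3│· · ♘ ♙ · · ♙ ·│3
2│· ♙ ♙ ♗ ♙ ♙ · ♙│2
1│♖ · · ♕ ♔ ♗ · ♖│1
  ─────────────────
  a b c d e f g h


4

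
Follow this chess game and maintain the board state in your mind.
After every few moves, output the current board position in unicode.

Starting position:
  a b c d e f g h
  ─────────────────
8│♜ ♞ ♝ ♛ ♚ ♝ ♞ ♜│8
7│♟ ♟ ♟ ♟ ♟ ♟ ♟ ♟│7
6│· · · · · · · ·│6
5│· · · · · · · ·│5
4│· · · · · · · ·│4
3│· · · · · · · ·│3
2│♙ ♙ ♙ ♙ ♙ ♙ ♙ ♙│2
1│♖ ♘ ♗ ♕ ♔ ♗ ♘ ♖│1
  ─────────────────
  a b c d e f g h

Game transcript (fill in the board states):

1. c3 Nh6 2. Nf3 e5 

  a b c d e f g h
  ─────────────────
8│♜ ♞ ♝ ♛ ♚ ♝ · ♜│8
7│♟ ♟ ♟ ♟ · ♟ ♟ ♟│7
6│· · · · · · · ♞│6
5│· · · · ♟ · · ·│5
4│· · · · · · · ·│4
3│· · ♙ · · ♘ · ·│3
2│♙ ♙ · ♙ ♙ ♙ ♙ ♙│2
1│♖ ♘ ♗ ♕ ♔ ♗ · ♖│1
  ─────────────────
  a b c d e f g h

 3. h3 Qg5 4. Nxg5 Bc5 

  a b c d e f g h
  ─────────────────
8│♜ ♞ ♝ · ♚ · · ♜│8
7│♟ ♟ ♟ ♟ · ♟ ♟ ♟│7
6│· · · · · · · ♞│6
5│· · ♝ · ♟ · ♘ ·│5
4│· · · · · · · ·│4
3│· · ♙ · · · · ♙│3
2│♙ ♙ · ♙ ♙ ♙ ♙ ·│2
1│♖ ♘ ♗ ♕ ♔ ♗ · ♖│1
  ─────────────────
  a b c d e f g h

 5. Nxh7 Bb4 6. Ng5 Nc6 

  a b c d e f g h
  ─────────────────
8│♜ · ♝ · ♚ · · ♜│8
7│♟ ♟ ♟ ♟ · ♟ ♟ ·│7
6│· · ♞ · · · · ♞│6
5│· · · · ♟ · ♘ ·│5
4│· ♝ · · · · · ·│4
3│· · ♙ · · · · ♙│3
2│♙ ♙ · ♙ ♙ ♙ ♙ ·│2
1│♖ ♘ ♗ ♕ ♔ ♗ · ♖│1
  ─────────────────
  a b c d e f g h

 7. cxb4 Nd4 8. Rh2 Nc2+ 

  a b c d e f g h
  ─────────────────
8│♜ · ♝ · ♚ · · ♜│8
7│♟ ♟ ♟ ♟ · ♟ ♟ ·│7
6│· · · · · · · ♞│6
5│· · · · ♟ · ♘ ·│5
4│· ♙ · · · · · ·│4
3│· · · · · · · ♙│3
2│♙ ♙ ♞ ♙ ♙ ♙ ♙ ♖│2
1│♖ ♘ ♗ ♕ ♔ ♗ · ·│1
  ─────────────────
  a b c d e f g h

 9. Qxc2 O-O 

  a b c d e f g h
  ─────────────────
8│♜ · ♝ · · ♜ ♚ ·│8
7│♟ ♟ ♟ ♟ · ♟ ♟ ·│7
6│· · · · · · · ♞│6
5│· · · · ♟ · ♘ ·│5
4│· ♙ · · · · · ·│4
3│· · · · · · · ♙│3
2│♙ ♙ ♕ ♙ ♙ ♙ ♙ ♖│2
1│♖ ♘ ♗ · ♔ ♗ · ·│1
  ─────────────────
  a b c d e f g h


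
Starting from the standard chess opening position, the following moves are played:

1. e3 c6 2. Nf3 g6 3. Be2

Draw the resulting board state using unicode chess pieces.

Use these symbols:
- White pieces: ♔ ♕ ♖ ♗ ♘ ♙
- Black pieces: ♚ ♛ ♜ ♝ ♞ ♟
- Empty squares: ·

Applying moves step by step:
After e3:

♜ ♞ ♝ ♛ ♚ ♝ ♞ ♜
♟ ♟ ♟ ♟ ♟ ♟ ♟ ♟
· · · · · · · ·
· · · · · · · ·
· · · · · · · ·
· · · · ♙ · · ·
♙ ♙ ♙ ♙ · ♙ ♙ ♙
♖ ♘ ♗ ♕ ♔ ♗ ♘ ♖


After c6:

♜ ♞ ♝ ♛ ♚ ♝ ♞ ♜
♟ ♟ · ♟ ♟ ♟ ♟ ♟
· · ♟ · · · · ·
· · · · · · · ·
· · · · · · · ·
· · · · ♙ · · ·
♙ ♙ ♙ ♙ · ♙ ♙ ♙
♖ ♘ ♗ ♕ ♔ ♗ ♘ ♖


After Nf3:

♜ ♞ ♝ ♛ ♚ ♝ ♞ ♜
♟ ♟ · ♟ ♟ ♟ ♟ ♟
· · ♟ · · · · ·
· · · · · · · ·
· · · · · · · ·
· · · · ♙ ♘ · ·
♙ ♙ ♙ ♙ · ♙ ♙ ♙
♖ ♘ ♗ ♕ ♔ ♗ · ♖


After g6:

♜ ♞ ♝ ♛ ♚ ♝ ♞ ♜
♟ ♟ · ♟ ♟ ♟ · ♟
· · ♟ · · · ♟ ·
· · · · · · · ·
· · · · · · · ·
· · · · ♙ ♘ · ·
♙ ♙ ♙ ♙ · ♙ ♙ ♙
♖ ♘ ♗ ♕ ♔ ♗ · ♖


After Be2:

♜ ♞ ♝ ♛ ♚ ♝ ♞ ♜
♟ ♟ · ♟ ♟ ♟ · ♟
· · ♟ · · · ♟ ·
· · · · · · · ·
· · · · · · · ·
· · · · ♙ ♘ · ·
♙ ♙ ♙ ♙ ♗ ♙ ♙ ♙
♖ ♘ ♗ ♕ ♔ · · ♖



  a b c d e f g h
  ─────────────────
8│♜ ♞ ♝ ♛ ♚ ♝ ♞ ♜│8
7│♟ ♟ · ♟ ♟ ♟ · ♟│7
6│· · ♟ · · · ♟ ·│6
5│· · · · · · · ·│5
4│· · · · · · · ·│4
3│· · · · ♙ ♘ · ·│3
2│♙ ♙ ♙ ♙ ♗ ♙ ♙ ♙│2
1│♖ ♘ ♗ ♕ ♔ · · ♖│1
  ─────────────────
  a b c d e f g h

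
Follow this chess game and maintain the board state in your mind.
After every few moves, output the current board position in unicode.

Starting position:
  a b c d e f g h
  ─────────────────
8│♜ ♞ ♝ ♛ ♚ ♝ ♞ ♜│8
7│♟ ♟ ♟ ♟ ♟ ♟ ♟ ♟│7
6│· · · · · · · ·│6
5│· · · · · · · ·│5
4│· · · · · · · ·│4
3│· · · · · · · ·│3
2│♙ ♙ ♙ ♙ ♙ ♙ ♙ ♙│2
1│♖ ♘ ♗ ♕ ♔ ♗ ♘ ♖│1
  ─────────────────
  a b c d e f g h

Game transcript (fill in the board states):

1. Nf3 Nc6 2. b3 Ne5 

  a b c d e f g h
  ─────────────────
8│♜ · ♝ ♛ ♚ ♝ ♞ ♜│8
7│♟ ♟ ♟ ♟ ♟ ♟ ♟ ♟│7
6│· · · · · · · ·│6
5│· · · · ♞ · · ·│5
4│· · · · · · · ·│4
3│· ♙ · · · ♘ · ·│3
2│♙ · ♙ ♙ ♙ ♙ ♙ ♙│2
1│♖ ♘ ♗ ♕ ♔ ♗ · ♖│1
  ─────────────────
  a b c d e f g h

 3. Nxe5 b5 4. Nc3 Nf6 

  a b c d e f g h
  ─────────────────
8│♜ · ♝ ♛ ♚ ♝ · ♜│8
7│♟ · ♟ ♟ ♟ ♟ ♟ ♟│7
6│· · · · · ♞ · ·│6
5│· ♟ · · ♘ · · ·│5
4│· · · · · · · ·│4
3│· ♙ ♘ · · · · ·│3
2│♙ · ♙ ♙ ♙ ♙ ♙ ♙│2
1│♖ · ♗ ♕ ♔ ♗ · ♖│1
  ─────────────────
  a b c d e f g h

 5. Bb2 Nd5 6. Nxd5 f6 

  a b c d e f g h
  ─────────────────
8│♜ · ♝ ♛ ♚ ♝ · ♜│8
7│♟ · ♟ ♟ ♟ · ♟ ♟│7
6│· · · · · ♟ · ·│6
5│· ♟ · ♘ ♘ · · ·│5
4│· · · · · · · ·│4
3│· ♙ · · · · · ·│3
2│♙ ♗ ♙ ♙ ♙ ♙ ♙ ♙│2
1│♖ · · ♕ ♔ ♗ · ♖│1
  ─────────────────
  a b c d e f g h



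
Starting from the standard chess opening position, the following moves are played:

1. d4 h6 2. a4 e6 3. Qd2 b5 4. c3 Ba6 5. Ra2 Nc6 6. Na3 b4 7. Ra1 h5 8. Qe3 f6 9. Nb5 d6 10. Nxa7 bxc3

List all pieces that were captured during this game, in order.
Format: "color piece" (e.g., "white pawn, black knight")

Tracking captures:
  Nxa7: captured black pawn
  bxc3: captured white pawn

black pawn, white pawn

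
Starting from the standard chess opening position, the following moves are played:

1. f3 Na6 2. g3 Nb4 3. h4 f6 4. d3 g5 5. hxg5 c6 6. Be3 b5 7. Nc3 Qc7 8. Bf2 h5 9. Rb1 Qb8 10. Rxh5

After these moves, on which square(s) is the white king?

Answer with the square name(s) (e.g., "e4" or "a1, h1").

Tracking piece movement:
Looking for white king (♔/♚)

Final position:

  a b c d e f g h
  ─────────────────
8│♜ ♛ ♝ · ♚ ♝ ♞ ♜│8
7│♟ · · ♟ ♟ · · ·│7
6│· · ♟ · · ♟ · ·│6
5│· ♟ · · · · ♙ ♖│5
4│· ♞ · · · · · ·│4
3│· · ♘ ♙ · ♙ ♙ ·│3
2│♙ ♙ ♙ · ♙ ♗ · ·│2
1│· ♖ · ♕ ♔ ♗ ♘ ·│1
  ─────────────────
  a b c d e f g h


e1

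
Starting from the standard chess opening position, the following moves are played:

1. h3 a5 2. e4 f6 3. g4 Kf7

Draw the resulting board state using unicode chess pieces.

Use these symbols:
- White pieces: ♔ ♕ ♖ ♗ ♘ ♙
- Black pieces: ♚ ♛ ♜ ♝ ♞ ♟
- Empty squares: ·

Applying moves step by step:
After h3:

♜ ♞ ♝ ♛ ♚ ♝ ♞ ♜
♟ ♟ ♟ ♟ ♟ ♟ ♟ ♟
· · · · · · · ·
· · · · · · · ·
· · · · · · · ·
· · · · · · · ♙
♙ ♙ ♙ ♙ ♙ ♙ ♙ ·
♖ ♘ ♗ ♕ ♔ ♗ ♘ ♖


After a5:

♜ ♞ ♝ ♛ ♚ ♝ ♞ ♜
· ♟ ♟ ♟ ♟ ♟ ♟ ♟
· · · · · · · ·
♟ · · · · · · ·
· · · · · · · ·
· · · · · · · ♙
♙ ♙ ♙ ♙ ♙ ♙ ♙ ·
♖ ♘ ♗ ♕ ♔ ♗ ♘ ♖


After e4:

♜ ♞ ♝ ♛ ♚ ♝ ♞ ♜
· ♟ ♟ ♟ ♟ ♟ ♟ ♟
· · · · · · · ·
♟ · · · · · · ·
· · · · ♙ · · ·
· · · · · · · ♙
♙ ♙ ♙ ♙ · ♙ ♙ ·
♖ ♘ ♗ ♕ ♔ ♗ ♘ ♖


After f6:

♜ ♞ ♝ ♛ ♚ ♝ ♞ ♜
· ♟ ♟ ♟ ♟ · ♟ ♟
· · · · · ♟ · ·
♟ · · · · · · ·
· · · · ♙ · · ·
· · · · · · · ♙
♙ ♙ ♙ ♙ · ♙ ♙ ·
♖ ♘ ♗ ♕ ♔ ♗ ♘ ♖


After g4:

♜ ♞ ♝ ♛ ♚ ♝ ♞ ♜
· ♟ ♟ ♟ ♟ · ♟ ♟
· · · · · ♟ · ·
♟ · · · · · · ·
· · · · ♙ · ♙ ·
· · · · · · · ♙
♙ ♙ ♙ ♙ · ♙ · ·
♖ ♘ ♗ ♕ ♔ ♗ ♘ ♖


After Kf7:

♜ ♞ ♝ ♛ · ♝ ♞ ♜
· ♟ ♟ ♟ ♟ ♚ ♟ ♟
· · · · · ♟ · ·
♟ · · · · · · ·
· · · · ♙ · ♙ ·
· · · · · · · ♙
♙ ♙ ♙ ♙ · ♙ · ·
♖ ♘ ♗ ♕ ♔ ♗ ♘ ♖



  a b c d e f g h
  ─────────────────
8│♜ ♞ ♝ ♛ · ♝ ♞ ♜│8
7│· ♟ ♟ ♟ ♟ ♚ ♟ ♟│7
6│· · · · · ♟ · ·│6
5│♟ · · · · · · ·│5
4│· · · · ♙ · ♙ ·│4
3│· · · · · · · ♙│3
2│♙ ♙ ♙ ♙ · ♙ · ·│2
1│♖ ♘ ♗ ♕ ♔ ♗ ♘ ♖│1
  ─────────────────
  a b c d e f g h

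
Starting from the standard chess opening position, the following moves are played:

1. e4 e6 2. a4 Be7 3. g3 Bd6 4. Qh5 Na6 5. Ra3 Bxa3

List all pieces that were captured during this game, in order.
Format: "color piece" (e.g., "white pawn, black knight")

Tracking captures:
  Bxa3: captured white rook

white rook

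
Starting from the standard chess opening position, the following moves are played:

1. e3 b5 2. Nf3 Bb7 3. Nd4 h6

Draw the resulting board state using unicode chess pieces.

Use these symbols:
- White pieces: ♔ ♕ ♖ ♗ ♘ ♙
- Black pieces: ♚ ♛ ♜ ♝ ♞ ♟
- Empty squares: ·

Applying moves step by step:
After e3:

♜ ♞ ♝ ♛ ♚ ♝ ♞ ♜
♟ ♟ ♟ ♟ ♟ ♟ ♟ ♟
· · · · · · · ·
· · · · · · · ·
· · · · · · · ·
· · · · ♙ · · ·
♙ ♙ ♙ ♙ · ♙ ♙ ♙
♖ ♘ ♗ ♕ ♔ ♗ ♘ ♖


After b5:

♜ ♞ ♝ ♛ ♚ ♝ ♞ ♜
♟ · ♟ ♟ ♟ ♟ ♟ ♟
· · · · · · · ·
· ♟ · · · · · ·
· · · · · · · ·
· · · · ♙ · · ·
♙ ♙ ♙ ♙ · ♙ ♙ ♙
♖ ♘ ♗ ♕ ♔ ♗ ♘ ♖


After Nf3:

♜ ♞ ♝ ♛ ♚ ♝ ♞ ♜
♟ · ♟ ♟ ♟ ♟ ♟ ♟
· · · · · · · ·
· ♟ · · · · · ·
· · · · · · · ·
· · · · ♙ ♘ · ·
♙ ♙ ♙ ♙ · ♙ ♙ ♙
♖ ♘ ♗ ♕ ♔ ♗ · ♖


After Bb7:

♜ ♞ · ♛ ♚ ♝ ♞ ♜
♟ ♝ ♟ ♟ ♟ ♟ ♟ ♟
· · · · · · · ·
· ♟ · · · · · ·
· · · · · · · ·
· · · · ♙ ♘ · ·
♙ ♙ ♙ ♙ · ♙ ♙ ♙
♖ ♘ ♗ ♕ ♔ ♗ · ♖


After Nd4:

♜ ♞ · ♛ ♚ ♝ ♞ ♜
♟ ♝ ♟ ♟ ♟ ♟ ♟ ♟
· · · · · · · ·
· ♟ · · · · · ·
· · · ♘ · · · ·
· · · · ♙ · · ·
♙ ♙ ♙ ♙ · ♙ ♙ ♙
♖ ♘ ♗ ♕ ♔ ♗ · ♖


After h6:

♜ ♞ · ♛ ♚ ♝ ♞ ♜
♟ ♝ ♟ ♟ ♟ ♟ ♟ ·
· · · · · · · ♟
· ♟ · · · · · ·
· · · ♘ · · · ·
· · · · ♙ · · ·
♙ ♙ ♙ ♙ · ♙ ♙ ♙
♖ ♘ ♗ ♕ ♔ ♗ · ♖



  a b c d e f g h
  ─────────────────
8│♜ ♞ · ♛ ♚ ♝ ♞ ♜│8
7│♟ ♝ ♟ ♟ ♟ ♟ ♟ ·│7
6│· · · · · · · ♟│6
5│· ♟ · · · · · ·│5
4│· · · ♘ · · · ·│4
3│· · · · ♙ · · ·│3
2│♙ ♙ ♙ ♙ · ♙ ♙ ♙│2
1│♖ ♘ ♗ ♕ ♔ ♗ · ♖│1
  ─────────────────
  a b c d e f g h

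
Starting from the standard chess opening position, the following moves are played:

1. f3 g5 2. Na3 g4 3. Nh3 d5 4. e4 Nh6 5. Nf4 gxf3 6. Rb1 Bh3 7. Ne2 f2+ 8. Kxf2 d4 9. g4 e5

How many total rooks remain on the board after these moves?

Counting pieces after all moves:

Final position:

  a b c d e f g h
  ─────────────────
8│♜ ♞ · ♛ ♚ ♝ · ♜│8
7│♟ ♟ ♟ · · ♟ · ♟│7
6│· · · · · · · ♞│6
5│· · · · ♟ · · ·│5
4│· · · ♟ ♙ · ♙ ·│4
3│♘ · · · · · · ♝│3
2│♙ ♙ ♙ ♙ ♘ ♔ · ♙│2
1│· ♖ ♗ ♕ · ♗ · ♖│1
  ─────────────────
  a b c d e f g h


4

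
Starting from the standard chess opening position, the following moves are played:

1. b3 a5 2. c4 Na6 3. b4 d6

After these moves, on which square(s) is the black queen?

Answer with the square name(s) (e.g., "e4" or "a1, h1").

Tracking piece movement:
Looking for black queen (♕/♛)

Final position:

  a b c d e f g h
  ─────────────────
8│♜ · ♝ ♛ ♚ ♝ ♞ ♜│8
7│· ♟ ♟ · ♟ ♟ ♟ ♟│7
6│♞ · · ♟ · · · ·│6
5│♟ · · · · · · ·│5
4│· ♙ ♙ · · · · ·│4
3│· · · · · · · ·│3
2│♙ · · ♙ ♙ ♙ ♙ ♙│2
1│♖ ♘ ♗ ♕ ♔ ♗ ♘ ♖│1
  ─────────────────
  a b c d e f g h


d8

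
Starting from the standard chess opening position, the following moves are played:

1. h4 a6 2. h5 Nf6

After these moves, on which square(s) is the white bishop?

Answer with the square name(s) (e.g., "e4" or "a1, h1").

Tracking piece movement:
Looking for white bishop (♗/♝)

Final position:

  a b c d e f g h
  ─────────────────
8│♜ ♞ ♝ ♛ ♚ ♝ · ♜│8
7│· ♟ ♟ ♟ ♟ ♟ ♟ ♟│7
6│♟ · · · · ♞ · ·│6
5│· · · · · · · ♙│5
4│· · · · · · · ·│4
3│· · · · · · · ·│3
2│♙ ♙ ♙ ♙ ♙ ♙ ♙ ·│2
1│♖ ♘ ♗ ♕ ♔ ♗ ♘ ♖│1
  ─────────────────
  a b c d e f g h


c1, f1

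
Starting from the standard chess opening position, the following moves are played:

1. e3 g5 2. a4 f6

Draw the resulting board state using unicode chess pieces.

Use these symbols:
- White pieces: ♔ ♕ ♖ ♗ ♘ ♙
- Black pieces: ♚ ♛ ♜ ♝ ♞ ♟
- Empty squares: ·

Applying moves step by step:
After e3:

♜ ♞ ♝ ♛ ♚ ♝ ♞ ♜
♟ ♟ ♟ ♟ ♟ ♟ ♟ ♟
· · · · · · · ·
· · · · · · · ·
· · · · · · · ·
· · · · ♙ · · ·
♙ ♙ ♙ ♙ · ♙ ♙ ♙
♖ ♘ ♗ ♕ ♔ ♗ ♘ ♖


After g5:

♜ ♞ ♝ ♛ ♚ ♝ ♞ ♜
♟ ♟ ♟ ♟ ♟ ♟ · ♟
· · · · · · · ·
· · · · · · ♟ ·
· · · · · · · ·
· · · · ♙ · · ·
♙ ♙ ♙ ♙ · ♙ ♙ ♙
♖ ♘ ♗ ♕ ♔ ♗ ♘ ♖


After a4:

♜ ♞ ♝ ♛ ♚ ♝ ♞ ♜
♟ ♟ ♟ ♟ ♟ ♟ · ♟
· · · · · · · ·
· · · · · · ♟ ·
♙ · · · · · · ·
· · · · ♙ · · ·
· ♙ ♙ ♙ · ♙ ♙ ♙
♖ ♘ ♗ ♕ ♔ ♗ ♘ ♖


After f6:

♜ ♞ ♝ ♛ ♚ ♝ ♞ ♜
♟ ♟ ♟ ♟ ♟ · · ♟
· · · · · ♟ · ·
· · · · · · ♟ ·
♙ · · · · · · ·
· · · · ♙ · · ·
· ♙ ♙ ♙ · ♙ ♙ ♙
♖ ♘ ♗ ♕ ♔ ♗ ♘ ♖



  a b c d e f g h
  ─────────────────
8│♜ ♞ ♝ ♛ ♚ ♝ ♞ ♜│8
7│♟ ♟ ♟ ♟ ♟ · · ♟│7
6│· · · · · ♟ · ·│6
5│· · · · · · ♟ ·│5
4│♙ · · · · · · ·│4
3│· · · · ♙ · · ·│3
2│· ♙ ♙ ♙ · ♙ ♙ ♙│2
1│♖ ♘ ♗ ♕ ♔ ♗ ♘ ♖│1
  ─────────────────
  a b c d e f g h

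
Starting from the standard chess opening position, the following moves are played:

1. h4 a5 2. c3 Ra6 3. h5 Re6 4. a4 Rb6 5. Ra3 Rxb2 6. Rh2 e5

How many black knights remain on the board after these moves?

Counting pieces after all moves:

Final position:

  a b c d e f g h
  ─────────────────
8│· ♞ ♝ ♛ ♚ ♝ ♞ ♜│8
7│· ♟ ♟ ♟ · ♟ ♟ ♟│7
6│· · · · · · · ·│6
5│♟ · · · ♟ · · ♙│5
4│♙ · · · · · · ·│4
3│♖ · ♙ · · · · ·│3
2│· ♜ · ♙ ♙ ♙ ♙ ♖│2
1│· ♘ ♗ ♕ ♔ ♗ ♘ ·│1
  ─────────────────
  a b c d e f g h


2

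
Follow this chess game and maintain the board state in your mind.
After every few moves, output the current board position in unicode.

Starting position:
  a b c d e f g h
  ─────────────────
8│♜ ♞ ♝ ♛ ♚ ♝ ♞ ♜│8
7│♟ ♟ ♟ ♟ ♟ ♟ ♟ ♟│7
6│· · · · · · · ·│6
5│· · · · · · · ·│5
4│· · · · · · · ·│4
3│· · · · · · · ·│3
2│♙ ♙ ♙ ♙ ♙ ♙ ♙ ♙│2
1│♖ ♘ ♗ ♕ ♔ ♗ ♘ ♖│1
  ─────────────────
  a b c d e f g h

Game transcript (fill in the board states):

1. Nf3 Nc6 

  a b c d e f g h
  ─────────────────
8│♜ · ♝ ♛ ♚ ♝ ♞ ♜│8
7│♟ ♟ ♟ ♟ ♟ ♟ ♟ ♟│7
6│· · ♞ · · · · ·│6
5│· · · · · · · ·│5
4│· · · · · · · ·│4
3│· · · · · ♘ · ·│3
2│♙ ♙ ♙ ♙ ♙ ♙ ♙ ♙│2
1│♖ ♘ ♗ ♕ ♔ ♗ · ♖│1
  ─────────────────
  a b c d e f g h

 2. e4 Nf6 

  a b c d e f g h
  ─────────────────
8│♜ · ♝ ♛ ♚ ♝ · ♜│8
7│♟ ♟ ♟ ♟ ♟ ♟ ♟ ♟│7
6│· · ♞ · · ♞ · ·│6
5│· · · · · · · ·│5
4│· · · · ♙ · · ·│4
3│· · · · · ♘ · ·│3
2│♙ ♙ ♙ ♙ · ♙ ♙ ♙│2
1│♖ ♘ ♗ ♕ ♔ ♗ · ♖│1
  ─────────────────
  a b c d e f g h

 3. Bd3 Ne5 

  a b c d e f g h
  ─────────────────
8│♜ · ♝ ♛ ♚ ♝ · ♜│8
7│♟ ♟ ♟ ♟ ♟ ♟ ♟ ♟│7
6│· · · · · ♞ · ·│6
5│· · · · ♞ · · ·│5
4│· · · · ♙ · · ·│4
3│· · · ♗ · ♘ · ·│3
2│♙ ♙ ♙ ♙ · ♙ ♙ ♙│2
1│♖ ♘ ♗ ♕ ♔ · · ♖│1
  ─────────────────
  a b c d e f g h

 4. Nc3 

  a b c d e f g h
  ─────────────────
8│♜ · ♝ ♛ ♚ ♝ · ♜│8
7│♟ ♟ ♟ ♟ ♟ ♟ ♟ ♟│7
6│· · · · · ♞ · ·│6
5│· · · · ♞ · · ·│5
4│· · · · ♙ · · ·│4
3│· · ♘ ♗ · ♘ · ·│3
2│♙ ♙ ♙ ♙ · ♙ ♙ ♙│2
1│♖ · ♗ ♕ ♔ · · ♖│1
  ─────────────────
  a b c d e f g h


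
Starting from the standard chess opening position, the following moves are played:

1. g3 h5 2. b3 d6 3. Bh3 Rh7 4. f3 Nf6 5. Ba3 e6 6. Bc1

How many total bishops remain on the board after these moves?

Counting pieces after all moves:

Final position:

  a b c d e f g h
  ─────────────────
8│♜ ♞ ♝ ♛ ♚ ♝ · ·│8
7│♟ ♟ ♟ · · ♟ ♟ ♜│7
6│· · · ♟ ♟ ♞ · ·│6
5│· · · · · · · ♟│5
4│· · · · · · · ·│4
3│· ♙ · · · ♙ ♙ ♗│3
2│♙ · ♙ ♙ ♙ · · ♙│2
1│♖ ♘ ♗ ♕ ♔ · ♘ ♖│1
  ─────────────────
  a b c d e f g h


4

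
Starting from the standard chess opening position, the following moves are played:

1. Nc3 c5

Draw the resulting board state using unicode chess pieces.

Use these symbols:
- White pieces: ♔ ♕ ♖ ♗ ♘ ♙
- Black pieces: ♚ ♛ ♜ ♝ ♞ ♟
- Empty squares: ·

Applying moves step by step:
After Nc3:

♜ ♞ ♝ ♛ ♚ ♝ ♞ ♜
♟ ♟ ♟ ♟ ♟ ♟ ♟ ♟
· · · · · · · ·
· · · · · · · ·
· · · · · · · ·
· · ♘ · · · · ·
♙ ♙ ♙ ♙ ♙ ♙ ♙ ♙
♖ · ♗ ♕ ♔ ♗ ♘ ♖


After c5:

♜ ♞ ♝ ♛ ♚ ♝ ♞ ♜
♟ ♟ · ♟ ♟ ♟ ♟ ♟
· · · · · · · ·
· · ♟ · · · · ·
· · · · · · · ·
· · ♘ · · · · ·
♙ ♙ ♙ ♙ ♙ ♙ ♙ ♙
♖ · ♗ ♕ ♔ ♗ ♘ ♖



  a b c d e f g h
  ─────────────────
8│♜ ♞ ♝ ♛ ♚ ♝ ♞ ♜│8
7│♟ ♟ · ♟ ♟ ♟ ♟ ♟│7
6│· · · · · · · ·│6
5│· · ♟ · · · · ·│5
4│· · · · · · · ·│4
3│· · ♘ · · · · ·│3
2│♙ ♙ ♙ ♙ ♙ ♙ ♙ ♙│2
1│♖ · ♗ ♕ ♔ ♗ ♘ ♖│1
  ─────────────────
  a b c d e f g h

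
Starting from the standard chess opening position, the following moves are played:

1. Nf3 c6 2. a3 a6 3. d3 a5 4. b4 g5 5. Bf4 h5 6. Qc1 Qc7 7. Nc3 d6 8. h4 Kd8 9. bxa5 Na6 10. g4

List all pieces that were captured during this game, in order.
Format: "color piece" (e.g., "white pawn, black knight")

Tracking captures:
  bxa5: captured black pawn

black pawn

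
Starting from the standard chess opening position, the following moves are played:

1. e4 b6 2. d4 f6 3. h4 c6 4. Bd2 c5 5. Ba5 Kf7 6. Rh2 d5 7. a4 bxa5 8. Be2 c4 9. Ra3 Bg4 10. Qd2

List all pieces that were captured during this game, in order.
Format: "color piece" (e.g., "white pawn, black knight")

Tracking captures:
  bxa5: captured white bishop

white bishop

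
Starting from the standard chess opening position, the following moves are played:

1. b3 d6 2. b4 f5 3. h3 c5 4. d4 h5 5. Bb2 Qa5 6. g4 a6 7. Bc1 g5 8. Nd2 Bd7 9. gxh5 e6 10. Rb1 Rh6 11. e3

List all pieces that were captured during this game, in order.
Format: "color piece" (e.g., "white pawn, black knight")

Tracking captures:
  gxh5: captured black pawn

black pawn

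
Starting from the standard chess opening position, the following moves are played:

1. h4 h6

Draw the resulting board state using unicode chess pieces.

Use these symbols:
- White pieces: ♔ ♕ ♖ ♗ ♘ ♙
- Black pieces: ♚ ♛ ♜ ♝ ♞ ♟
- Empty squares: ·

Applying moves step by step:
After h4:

♜ ♞ ♝ ♛ ♚ ♝ ♞ ♜
♟ ♟ ♟ ♟ ♟ ♟ ♟ ♟
· · · · · · · ·
· · · · · · · ·
· · · · · · · ♙
· · · · · · · ·
♙ ♙ ♙ ♙ ♙ ♙ ♙ ·
♖ ♘ ♗ ♕ ♔ ♗ ♘ ♖


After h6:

♜ ♞ ♝ ♛ ♚ ♝ ♞ ♜
♟ ♟ ♟ ♟ ♟ ♟ ♟ ·
· · · · · · · ♟
· · · · · · · ·
· · · · · · · ♙
· · · · · · · ·
♙ ♙ ♙ ♙ ♙ ♙ ♙ ·
♖ ♘ ♗ ♕ ♔ ♗ ♘ ♖



  a b c d e f g h
  ─────────────────
8│♜ ♞ ♝ ♛ ♚ ♝ ♞ ♜│8
7│♟ ♟ ♟ ♟ ♟ ♟ ♟ ·│7
6│· · · · · · · ♟│6
5│· · · · · · · ·│5
4│· · · · · · · ♙│4
3│· · · · · · · ·│3
2│♙ ♙ ♙ ♙ ♙ ♙ ♙ ·│2
1│♖ ♘ ♗ ♕ ♔ ♗ ♘ ♖│1
  ─────────────────
  a b c d e f g h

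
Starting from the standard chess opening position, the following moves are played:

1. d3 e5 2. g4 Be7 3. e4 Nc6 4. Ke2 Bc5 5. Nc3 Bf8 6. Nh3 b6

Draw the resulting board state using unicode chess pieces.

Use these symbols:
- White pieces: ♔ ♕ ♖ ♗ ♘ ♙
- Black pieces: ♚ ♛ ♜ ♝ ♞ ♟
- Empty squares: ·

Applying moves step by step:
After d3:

♜ ♞ ♝ ♛ ♚ ♝ ♞ ♜
♟ ♟ ♟ ♟ ♟ ♟ ♟ ♟
· · · · · · · ·
· · · · · · · ·
· · · · · · · ·
· · · ♙ · · · ·
♙ ♙ ♙ · ♙ ♙ ♙ ♙
♖ ♘ ♗ ♕ ♔ ♗ ♘ ♖


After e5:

♜ ♞ ♝ ♛ ♚ ♝ ♞ ♜
♟ ♟ ♟ ♟ · ♟ ♟ ♟
· · · · · · · ·
· · · · ♟ · · ·
· · · · · · · ·
· · · ♙ · · · ·
♙ ♙ ♙ · ♙ ♙ ♙ ♙
♖ ♘ ♗ ♕ ♔ ♗ ♘ ♖


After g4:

♜ ♞ ♝ ♛ ♚ ♝ ♞ ♜
♟ ♟ ♟ ♟ · ♟ ♟ ♟
· · · · · · · ·
· · · · ♟ · · ·
· · · · · · ♙ ·
· · · ♙ · · · ·
♙ ♙ ♙ · ♙ ♙ · ♙
♖ ♘ ♗ ♕ ♔ ♗ ♘ ♖


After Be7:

♜ ♞ ♝ ♛ ♚ · ♞ ♜
♟ ♟ ♟ ♟ ♝ ♟ ♟ ♟
· · · · · · · ·
· · · · ♟ · · ·
· · · · · · ♙ ·
· · · ♙ · · · ·
♙ ♙ ♙ · ♙ ♙ · ♙
♖ ♘ ♗ ♕ ♔ ♗ ♘ ♖


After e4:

♜ ♞ ♝ ♛ ♚ · ♞ ♜
♟ ♟ ♟ ♟ ♝ ♟ ♟ ♟
· · · · · · · ·
· · · · ♟ · · ·
· · · · ♙ · ♙ ·
· · · ♙ · · · ·
♙ ♙ ♙ · · ♙ · ♙
♖ ♘ ♗ ♕ ♔ ♗ ♘ ♖


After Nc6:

♜ · ♝ ♛ ♚ · ♞ ♜
♟ ♟ ♟ ♟ ♝ ♟ ♟ ♟
· · ♞ · · · · ·
· · · · ♟ · · ·
· · · · ♙ · ♙ ·
· · · ♙ · · · ·
♙ ♙ ♙ · · ♙ · ♙
♖ ♘ ♗ ♕ ♔ ♗ ♘ ♖


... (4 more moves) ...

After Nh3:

♜ · ♝ ♛ ♚ ♝ ♞ ♜
♟ ♟ ♟ ♟ · ♟ ♟ ♟
· · ♞ · · · · ·
· · · · ♟ · · ·
· · · · ♙ · ♙ ·
· · ♘ ♙ · · · ♘
♙ ♙ ♙ · ♔ ♙ · ♙
♖ · ♗ ♕ · ♗ · ♖


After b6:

♜ · ♝ ♛ ♚ ♝ ♞ ♜
♟ · ♟ ♟ · ♟ ♟ ♟
· ♟ ♞ · · · · ·
· · · · ♟ · · ·
· · · · ♙ · ♙ ·
· · ♘ ♙ · · · ♘
♙ ♙ ♙ · ♔ ♙ · ♙
♖ · ♗ ♕ · ♗ · ♖



  a b c d e f g h
  ─────────────────
8│♜ · ♝ ♛ ♚ ♝ ♞ ♜│8
7│♟ · ♟ ♟ · ♟ ♟ ♟│7
6│· ♟ ♞ · · · · ·│6
5│· · · · ♟ · · ·│5
4│· · · · ♙ · ♙ ·│4
3│· · ♘ ♙ · · · ♘│3
2│♙ ♙ ♙ · ♔ ♙ · ♙│2
1│♖ · ♗ ♕ · ♗ · ♖│1
  ─────────────────
  a b c d e f g h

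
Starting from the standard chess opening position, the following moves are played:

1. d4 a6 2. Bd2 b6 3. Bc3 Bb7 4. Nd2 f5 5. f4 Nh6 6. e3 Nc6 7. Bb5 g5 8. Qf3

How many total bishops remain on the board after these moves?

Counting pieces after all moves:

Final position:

  a b c d e f g h
  ─────────────────
8│♜ · · ♛ ♚ ♝ · ♜│8
7│· ♝ ♟ ♟ ♟ · · ♟│7
6│♟ ♟ ♞ · · · · ♞│6
5│· ♗ · · · ♟ ♟ ·│5
4│· · · ♙ · ♙ · ·│4
3│· · ♗ · ♙ ♕ · ·│3
2│♙ ♙ ♙ ♘ · · ♙ ♙│2
1│♖ · · · ♔ · ♘ ♖│1
  ─────────────────
  a b c d e f g h


4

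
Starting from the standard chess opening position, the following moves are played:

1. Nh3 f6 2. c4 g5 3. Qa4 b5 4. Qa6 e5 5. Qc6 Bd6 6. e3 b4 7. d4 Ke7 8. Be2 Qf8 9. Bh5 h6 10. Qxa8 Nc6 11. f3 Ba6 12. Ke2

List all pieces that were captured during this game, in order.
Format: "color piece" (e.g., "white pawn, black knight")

Tracking captures:
  Qxa8: captured black rook

black rook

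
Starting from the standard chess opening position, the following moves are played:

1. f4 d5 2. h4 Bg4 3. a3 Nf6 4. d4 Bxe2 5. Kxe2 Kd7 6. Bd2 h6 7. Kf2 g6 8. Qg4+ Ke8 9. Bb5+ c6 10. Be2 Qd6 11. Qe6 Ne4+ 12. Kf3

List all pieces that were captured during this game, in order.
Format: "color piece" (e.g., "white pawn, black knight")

Tracking captures:
  Bxe2: captured white pawn
  Kxe2: captured black bishop

white pawn, black bishop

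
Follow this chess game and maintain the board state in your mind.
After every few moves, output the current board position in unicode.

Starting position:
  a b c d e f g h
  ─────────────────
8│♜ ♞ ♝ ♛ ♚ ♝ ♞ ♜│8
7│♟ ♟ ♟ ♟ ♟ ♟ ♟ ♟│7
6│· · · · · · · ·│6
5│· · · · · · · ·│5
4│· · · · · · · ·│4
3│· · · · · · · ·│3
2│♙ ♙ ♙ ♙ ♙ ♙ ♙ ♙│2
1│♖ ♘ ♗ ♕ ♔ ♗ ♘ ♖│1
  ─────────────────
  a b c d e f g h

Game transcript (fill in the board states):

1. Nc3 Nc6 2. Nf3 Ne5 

  a b c d e f g h
  ─────────────────
8│♜ · ♝ ♛ ♚ ♝ ♞ ♜│8
7│♟ ♟ ♟ ♟ ♟ ♟ ♟ ♟│7
6│· · · · · · · ·│6
5│· · · · ♞ · · ·│5
4│· · · · · · · ·│4
3│· · ♘ · · ♘ · ·│3
2│♙ ♙ ♙ ♙ ♙ ♙ ♙ ♙│2
1│♖ · ♗ ♕ ♔ ♗ · ♖│1
  ─────────────────
  a b c d e f g h

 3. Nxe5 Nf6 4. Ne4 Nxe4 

  a b c d e f g h
  ─────────────────
8│♜ · ♝ ♛ ♚ ♝ · ♜│8
7│♟ ♟ ♟ ♟ ♟ ♟ ♟ ♟│7
6│· · · · · · · ·│6
5│· · · · ♘ · · ·│5
4│· · · · ♞ · · ·│4
3│· · · · · · · ·│3
2│♙ ♙ ♙ ♙ ♙ ♙ ♙ ♙│2
1│♖ · ♗ ♕ ♔ ♗ · ♖│1
  ─────────────────
  a b c d e f g h

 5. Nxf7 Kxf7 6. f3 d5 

  a b c d e f g h
  ─────────────────
8│♜ · ♝ ♛ · ♝ · ♜│8
7│♟ ♟ ♟ · ♟ ♚ ♟ ♟│7
6│· · · · · · · ·│6
5│· · · ♟ · · · ·│5
4│· · · · ♞ · · ·│4
3│· · · · · ♙ · ·│3
2│♙ ♙ ♙ ♙ ♙ · ♙ ♙│2
1│♖ · ♗ ♕ ♔ ♗ · ♖│1
  ─────────────────
  a b c d e f g h

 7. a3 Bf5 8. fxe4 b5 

  a b c d e f g h
  ─────────────────
8│♜ · · ♛ · ♝ · ♜│8
7│♟ · ♟ · ♟ ♚ ♟ ♟│7
6│· · · · · · · ·│6
5│· ♟ · ♟ · ♝ · ·│5
4│· · · · ♙ · · ·│4
3│♙ · · · · · · ·│3
2│· ♙ ♙ ♙ ♙ · ♙ ♙│2
1│♖ · ♗ ♕ ♔ ♗ · ♖│1
  ─────────────────
  a b c d e f g h

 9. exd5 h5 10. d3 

  a b c d e f g h
  ─────────────────
8│♜ · · ♛ · ♝ · ♜│8
7│♟ · ♟ · ♟ ♚ ♟ ·│7
6│· · · · · · · ·│6
5│· ♟ · ♙ · ♝ · ♟│5
4│· · · · · · · ·│4
3│♙ · · ♙ · · · ·│3
2│· ♙ ♙ · ♙ · ♙ ♙│2
1│♖ · ♗ ♕ ♔ ♗ · ♖│1
  ─────────────────
  a b c d e f g h


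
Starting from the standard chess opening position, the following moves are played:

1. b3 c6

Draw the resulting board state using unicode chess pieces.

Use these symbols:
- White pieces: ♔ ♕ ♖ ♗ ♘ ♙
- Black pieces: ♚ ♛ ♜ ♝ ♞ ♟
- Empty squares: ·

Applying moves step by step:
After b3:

♜ ♞ ♝ ♛ ♚ ♝ ♞ ♜
♟ ♟ ♟ ♟ ♟ ♟ ♟ ♟
· · · · · · · ·
· · · · · · · ·
· · · · · · · ·
· ♙ · · · · · ·
♙ · ♙ ♙ ♙ ♙ ♙ ♙
♖ ♘ ♗ ♕ ♔ ♗ ♘ ♖


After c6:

♜ ♞ ♝ ♛ ♚ ♝ ♞ ♜
♟ ♟ · ♟ ♟ ♟ ♟ ♟
· · ♟ · · · · ·
· · · · · · · ·
· · · · · · · ·
· ♙ · · · · · ·
♙ · ♙ ♙ ♙ ♙ ♙ ♙
♖ ♘ ♗ ♕ ♔ ♗ ♘ ♖



  a b c d e f g h
  ─────────────────
8│♜ ♞ ♝ ♛ ♚ ♝ ♞ ♜│8
7│♟ ♟ · ♟ ♟ ♟ ♟ ♟│7
6│· · ♟ · · · · ·│6
5│· · · · · · · ·│5
4│· · · · · · · ·│4
3│· ♙ · · · · · ·│3
2│♙ · ♙ ♙ ♙ ♙ ♙ ♙│2
1│♖ ♘ ♗ ♕ ♔ ♗ ♘ ♖│1
  ─────────────────
  a b c d e f g h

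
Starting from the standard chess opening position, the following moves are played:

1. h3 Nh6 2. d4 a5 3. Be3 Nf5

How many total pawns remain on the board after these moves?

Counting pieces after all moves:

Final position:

  a b c d e f g h
  ─────────────────
8│♜ ♞ ♝ ♛ ♚ ♝ · ♜│8
7│· ♟ ♟ ♟ ♟ ♟ ♟ ♟│7
6│· · · · · · · ·│6
5│♟ · · · · ♞ · ·│5
4│· · · ♙ · · · ·│4
3│· · · · ♗ · · ♙│3
2│♙ ♙ ♙ · ♙ ♙ ♙ ·│2
1│♖ ♘ · ♕ ♔ ♗ ♘ ♖│1
  ─────────────────
  a b c d e f g h


16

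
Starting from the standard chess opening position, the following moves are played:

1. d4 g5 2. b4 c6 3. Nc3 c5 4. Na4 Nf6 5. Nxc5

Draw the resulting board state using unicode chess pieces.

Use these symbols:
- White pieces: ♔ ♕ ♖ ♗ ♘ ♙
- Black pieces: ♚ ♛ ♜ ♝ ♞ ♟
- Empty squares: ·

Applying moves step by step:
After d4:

♜ ♞ ♝ ♛ ♚ ♝ ♞ ♜
♟ ♟ ♟ ♟ ♟ ♟ ♟ ♟
· · · · · · · ·
· · · · · · · ·
· · · ♙ · · · ·
· · · · · · · ·
♙ ♙ ♙ · ♙ ♙ ♙ ♙
♖ ♘ ♗ ♕ ♔ ♗ ♘ ♖


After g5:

♜ ♞ ♝ ♛ ♚ ♝ ♞ ♜
♟ ♟ ♟ ♟ ♟ ♟ · ♟
· · · · · · · ·
· · · · · · ♟ ·
· · · ♙ · · · ·
· · · · · · · ·
♙ ♙ ♙ · ♙ ♙ ♙ ♙
♖ ♘ ♗ ♕ ♔ ♗ ♘ ♖


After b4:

♜ ♞ ♝ ♛ ♚ ♝ ♞ ♜
♟ ♟ ♟ ♟ ♟ ♟ · ♟
· · · · · · · ·
· · · · · · ♟ ·
· ♙ · ♙ · · · ·
· · · · · · · ·
♙ · ♙ · ♙ ♙ ♙ ♙
♖ ♘ ♗ ♕ ♔ ♗ ♘ ♖


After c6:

♜ ♞ ♝ ♛ ♚ ♝ ♞ ♜
♟ ♟ · ♟ ♟ ♟ · ♟
· · ♟ · · · · ·
· · · · · · ♟ ·
· ♙ · ♙ · · · ·
· · · · · · · ·
♙ · ♙ · ♙ ♙ ♙ ♙
♖ ♘ ♗ ♕ ♔ ♗ ♘ ♖


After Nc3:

♜ ♞ ♝ ♛ ♚ ♝ ♞ ♜
♟ ♟ · ♟ ♟ ♟ · ♟
· · ♟ · · · · ·
· · · · · · ♟ ·
· ♙ · ♙ · · · ·
· · ♘ · · · · ·
♙ · ♙ · ♙ ♙ ♙ ♙
♖ · ♗ ♕ ♔ ♗ ♘ ♖


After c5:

♜ ♞ ♝ ♛ ♚ ♝ ♞ ♜
♟ ♟ · ♟ ♟ ♟ · ♟
· · · · · · · ·
· · ♟ · · · ♟ ·
· ♙ · ♙ · · · ·
· · ♘ · · · · ·
♙ · ♙ · ♙ ♙ ♙ ♙
♖ · ♗ ♕ ♔ ♗ ♘ ♖


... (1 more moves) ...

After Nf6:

♜ ♞ ♝ ♛ ♚ ♝ · ♜
♟ ♟ · ♟ ♟ ♟ · ♟
· · · · · ♞ · ·
· · ♟ · · · ♟ ·
♘ ♙ · ♙ · · · ·
· · · · · · · ·
♙ · ♙ · ♙ ♙ ♙ ♙
♖ · ♗ ♕ ♔ ♗ ♘ ♖


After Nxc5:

♜ ♞ ♝ ♛ ♚ ♝ · ♜
♟ ♟ · ♟ ♟ ♟ · ♟
· · · · · ♞ · ·
· · ♘ · · · ♟ ·
· ♙ · ♙ · · · ·
· · · · · · · ·
♙ · ♙ · ♙ ♙ ♙ ♙
♖ · ♗ ♕ ♔ ♗ ♘ ♖



  a b c d e f g h
  ─────────────────
8│♜ ♞ ♝ ♛ ♚ ♝ · ♜│8
7│♟ ♟ · ♟ ♟ ♟ · ♟│7
6│· · · · · ♞ · ·│6
5│· · ♘ · · · ♟ ·│5
4│· ♙ · ♙ · · · ·│4
3│· · · · · · · ·│3
2│♙ · ♙ · ♙ ♙ ♙ ♙│2
1│♖ · ♗ ♕ ♔ ♗ ♘ ♖│1
  ─────────────────
  a b c d e f g h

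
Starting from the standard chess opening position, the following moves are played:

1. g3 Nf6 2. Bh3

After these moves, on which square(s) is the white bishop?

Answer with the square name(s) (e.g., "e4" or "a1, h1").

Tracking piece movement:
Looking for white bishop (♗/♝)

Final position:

  a b c d e f g h
  ─────────────────
8│♜ ♞ ♝ ♛ ♚ ♝ · ♜│8
7│♟ ♟ ♟ ♟ ♟ ♟ ♟ ♟│7
6│· · · · · ♞ · ·│6
5│· · · · · · · ·│5
4│· · · · · · · ·│4
3│· · · · · · ♙ ♗│3
2│♙ ♙ ♙ ♙ ♙ ♙ · ♙│2
1│♖ ♘ ♗ ♕ ♔ · ♘ ♖│1
  ─────────────────
  a b c d e f g h


c1, h3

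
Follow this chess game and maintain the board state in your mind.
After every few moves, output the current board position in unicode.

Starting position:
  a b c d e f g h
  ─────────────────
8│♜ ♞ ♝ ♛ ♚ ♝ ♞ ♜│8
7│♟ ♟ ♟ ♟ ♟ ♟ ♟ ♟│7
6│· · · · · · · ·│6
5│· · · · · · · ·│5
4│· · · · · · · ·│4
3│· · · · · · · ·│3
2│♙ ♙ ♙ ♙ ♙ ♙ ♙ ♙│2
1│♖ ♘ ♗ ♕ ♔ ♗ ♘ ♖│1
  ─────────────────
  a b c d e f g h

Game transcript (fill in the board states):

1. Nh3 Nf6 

  a b c d e f g h
  ─────────────────
8│♜ ♞ ♝ ♛ ♚ ♝ · ♜│8
7│♟ ♟ ♟ ♟ ♟ ♟ ♟ ♟│7
6│· · · · · ♞ · ·│6
5│· · · · · · · ·│5
4│· · · · · · · ·│4
3│· · · · · · · ♘│3
2│♙ ♙ ♙ ♙ ♙ ♙ ♙ ♙│2
1│♖ ♘ ♗ ♕ ♔ ♗ · ♖│1
  ─────────────────
  a b c d e f g h

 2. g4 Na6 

  a b c d e f g h
  ─────────────────
8│♜ · ♝ ♛ ♚ ♝ · ♜│8
7│♟ ♟ ♟ ♟ ♟ ♟ ♟ ♟│7
6│♞ · · · · ♞ · ·│6
5│· · · · · · · ·│5
4│· · · · · · ♙ ·│4
3│· · · · · · · ♘│3
2│♙ ♙ ♙ ♙ ♙ ♙ · ♙│2
1│♖ ♘ ♗ ♕ ♔ ♗ · ♖│1
  ─────────────────
  a b c d e f g h

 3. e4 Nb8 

  a b c d e f g h
  ─────────────────
8│♜ ♞ ♝ ♛ ♚ ♝ · ♜│8
7│♟ ♟ ♟ ♟ ♟ ♟ ♟ ♟│7
6│· · · · · ♞ · ·│6
5│· · · · · · · ·│5
4│· · · · ♙ · ♙ ·│4
3│· · · · · · · ♘│3
2│♙ ♙ ♙ ♙ · ♙ · ♙│2
1│♖ ♘ ♗ ♕ ♔ ♗ · ♖│1
  ─────────────────
  a b c d e f g h

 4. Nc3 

  a b c d e f g h
  ─────────────────
8│♜ ♞ ♝ ♛ ♚ ♝ · ♜│8
7│♟ ♟ ♟ ♟ ♟ ♟ ♟ ♟│7
6│· · · · · ♞ · ·│6
5│· · · · · · · ·│5
4│· · · · ♙ · ♙ ·│4
3│· · ♘ · · · · ♘│3
2│♙ ♙ ♙ ♙ · ♙ · ♙│2
1│♖ · ♗ ♕ ♔ ♗ · ♖│1
  ─────────────────
  a b c d e f g h
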